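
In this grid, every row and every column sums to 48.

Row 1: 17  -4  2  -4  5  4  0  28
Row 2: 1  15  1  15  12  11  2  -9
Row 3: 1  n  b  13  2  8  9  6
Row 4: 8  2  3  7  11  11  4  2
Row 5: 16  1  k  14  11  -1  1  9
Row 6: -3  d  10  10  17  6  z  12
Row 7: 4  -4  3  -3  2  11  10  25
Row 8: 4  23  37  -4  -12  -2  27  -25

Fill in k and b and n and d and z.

k = -3, b = -5, n = 14, d = 1, z = -5

Row 5 has 16 + 1 + 14 + 11 − 1 + 1 + 9 = 51; the blank must be 48 − 51 = -3.
Column 7 has 0 + 2 + 9 + 4 + 1 + 10 + 27 = 53; the blank must be 48 − 53 = -5.
Row 6 has -3 + 10 + 10 + 17 + 6 − 5 + 12 = 47; the blank must be 48 − 47 = 1.
Column 2 has -4 + 15 + 2 + 1 + 1 − 4 + 23 = 34; the blank must be 48 − 34 = 14.
Row 3 has 1 + 14 + 13 + 2 + 8 + 9 + 6 = 53; the blank must be 48 − 53 = -5.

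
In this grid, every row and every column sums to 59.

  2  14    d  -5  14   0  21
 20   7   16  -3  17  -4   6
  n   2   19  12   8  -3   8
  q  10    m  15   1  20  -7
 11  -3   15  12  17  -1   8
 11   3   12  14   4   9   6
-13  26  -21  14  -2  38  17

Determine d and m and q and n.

d = 13, m = 5, q = 15, n = 13

Row 1 has 2 + 14 − 5 + 14 + 0 + 21 = 46; the blank must be 59 − 46 = 13.
Row 3 has 2 + 19 + 12 + 8 − 3 + 8 = 46; the blank must be 59 − 46 = 13.
Column 3 has 13 + 16 + 19 + 15 + 12 − 21 = 54; the blank must be 59 − 54 = 5.
Row 4 has 10 + 5 + 15 + 1 + 20 − 7 = 44; the blank must be 59 − 44 = 15.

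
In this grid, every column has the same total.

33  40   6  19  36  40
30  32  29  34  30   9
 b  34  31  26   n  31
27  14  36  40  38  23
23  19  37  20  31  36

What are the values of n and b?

n = 4, b = 26

Column 2 sums to 139 and so does column 4; that's the common total.
In column 5 the known cells total 135, leaving 139 − 135 = 4.
In column 1 the known cells total 113, leaving 139 − 113 = 26.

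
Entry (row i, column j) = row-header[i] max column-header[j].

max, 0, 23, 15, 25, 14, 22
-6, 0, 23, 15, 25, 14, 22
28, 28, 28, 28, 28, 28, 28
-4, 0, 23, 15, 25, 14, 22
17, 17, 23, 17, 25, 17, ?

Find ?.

22

max(17, 22) = 22.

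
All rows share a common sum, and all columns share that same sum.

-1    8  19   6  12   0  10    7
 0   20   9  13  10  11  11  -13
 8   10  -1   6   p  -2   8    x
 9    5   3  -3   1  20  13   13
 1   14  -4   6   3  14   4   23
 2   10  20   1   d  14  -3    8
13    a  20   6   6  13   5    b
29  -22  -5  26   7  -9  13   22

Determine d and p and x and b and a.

d = 9, p = 13, x = 19, b = -18, a = 16

Rows 1 and 2 both sum to 61, so that's the common total.
The known cells in column 2 total 45, leaving 61 − 45 = 16 for the blank.
The known cells in row 6 total 52, leaving 61 − 52 = 9 for the blank.
The known cells in column 5 total 48, leaving 61 − 48 = 13 for the blank.
The known cells in row 3 total 42, leaving 61 − 42 = 19 for the blank.
The known cells in row 7 total 79, leaving 61 − 79 = -18 for the blank.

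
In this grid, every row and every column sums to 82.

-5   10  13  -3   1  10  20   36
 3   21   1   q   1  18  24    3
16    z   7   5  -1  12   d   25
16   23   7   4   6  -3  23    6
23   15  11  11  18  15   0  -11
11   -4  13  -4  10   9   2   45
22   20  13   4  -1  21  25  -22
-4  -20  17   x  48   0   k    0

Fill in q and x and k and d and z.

q = 11, x = 54, k = -13, d = 1, z = 17

Column 2: 10 + 21 + 23 + 15 − 4 + 20 − 20 = 65, so its missing entry is 82 − 65 = 17.
Row 3: 16 + 17 + 7 + 5 − 1 + 12 + 25 = 81, so its missing entry is 82 − 81 = 1.
Column 7: 20 + 24 + 1 + 23 + 0 + 2 + 25 = 95, so its missing entry is 82 − 95 = -13.
Row 8: -4 − 20 + 17 + 48 + 0 − 13 + 0 = 28, so its missing entry is 82 − 28 = 54.
Row 2: 3 + 21 + 1 + 1 + 18 + 24 + 3 = 71, so its missing entry is 82 − 71 = 11.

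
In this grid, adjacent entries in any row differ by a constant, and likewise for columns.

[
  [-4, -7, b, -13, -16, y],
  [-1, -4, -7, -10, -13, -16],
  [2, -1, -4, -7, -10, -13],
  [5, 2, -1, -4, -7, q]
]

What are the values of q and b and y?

Along each row the entries change by -3 per step; down each column they change by 3.
Row 4: from 5 at column 1, stepping by -3 to column 6 gives -10.
Row 1: from -4 at column 1, stepping by -3 to column 3 gives -10.
Row 1: from -4 at column 1, stepping by -3 to column 6 gives -19.

q = -10, b = -10, y = -19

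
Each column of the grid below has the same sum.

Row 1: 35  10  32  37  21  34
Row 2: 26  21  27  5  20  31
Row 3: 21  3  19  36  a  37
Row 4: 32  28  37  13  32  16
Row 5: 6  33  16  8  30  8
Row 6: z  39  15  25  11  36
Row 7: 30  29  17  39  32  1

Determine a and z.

Column 4 sums to 163 and so does column 6; that's the common total.
In column 5 the known cells total 146, leaving 163 − 146 = 17.
In column 1 the known cells total 150, leaving 163 − 150 = 13.

a = 17, z = 13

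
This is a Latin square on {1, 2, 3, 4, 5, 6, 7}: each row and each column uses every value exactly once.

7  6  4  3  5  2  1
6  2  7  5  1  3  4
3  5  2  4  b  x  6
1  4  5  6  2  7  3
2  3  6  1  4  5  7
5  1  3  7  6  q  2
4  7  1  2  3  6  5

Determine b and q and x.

b = 7, q = 4, x = 1

At (row 3, col 5): column 5 already has {1, 2, 3, 4, 5, 6}, so the value is 7.
For row 6, column 6: row 6 already has {1, 2, 3, 5, 6, 7}; that leaves 4.
Cell (3,6): row 3 already has {2, 3, 4, 5, 6, 7} → 1.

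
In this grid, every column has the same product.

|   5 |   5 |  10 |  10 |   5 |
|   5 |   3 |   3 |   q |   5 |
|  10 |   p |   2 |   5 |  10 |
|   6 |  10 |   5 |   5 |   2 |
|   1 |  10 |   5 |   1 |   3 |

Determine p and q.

p = 1, q = 6

Columns 1 and 5 each multiply to 1500, so every column has product 1500.
Column 2: 5×3×10×10 = 1500, so the missing entry is 1500 ÷ 1500 = 1.
Column 4: 10×5×5×1 = 250, so the missing entry is 1500 ÷ 250 = 6.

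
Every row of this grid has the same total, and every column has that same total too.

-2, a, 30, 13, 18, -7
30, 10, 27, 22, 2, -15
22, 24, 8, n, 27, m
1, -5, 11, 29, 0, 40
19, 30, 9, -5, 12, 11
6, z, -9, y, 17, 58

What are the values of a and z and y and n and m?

Rows 2 and 4 both sum to 76, so that's the common total.
The known cells in row 1 total 52, leaving 76 − 52 = 24 for the blank.
The known cells in column 2 total 83, leaving 76 − 83 = -7 for the blank.
The known cells in row 6 total 65, leaving 76 − 65 = 11 for the blank.
The known cells in column 4 total 70, leaving 76 − 70 = 6 for the blank.
The known cells in row 3 total 87, leaving 76 − 87 = -11 for the blank.

a = 24, z = -7, y = 11, n = 6, m = -11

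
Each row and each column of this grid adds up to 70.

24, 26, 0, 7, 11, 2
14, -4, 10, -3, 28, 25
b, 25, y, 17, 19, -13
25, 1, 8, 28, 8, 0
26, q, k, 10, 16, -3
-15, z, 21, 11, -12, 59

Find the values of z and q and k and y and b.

The known cells in column 1 total 74, leaving 70 − 74 = -4 for the blank.
The known cells in row 6 total 64, leaving 70 − 64 = 6 for the blank.
The known cells in row 3 total 44, leaving 70 − 44 = 26 for the blank.
The known cells in column 3 total 65, leaving 70 − 65 = 5 for the blank.
The known cells in row 5 total 54, leaving 70 − 54 = 16 for the blank.

z = 6, q = 16, k = 5, y = 26, b = -4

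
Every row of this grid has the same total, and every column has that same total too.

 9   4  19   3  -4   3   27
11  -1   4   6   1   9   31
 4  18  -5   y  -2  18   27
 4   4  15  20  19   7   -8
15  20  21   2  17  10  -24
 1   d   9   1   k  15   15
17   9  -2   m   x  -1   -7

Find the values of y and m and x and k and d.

Rows 1 and 2 both sum to 61, so that's the common total.
Column 2: 4 − 1 + 18 + 4 + 20 + 9 = 54, so its missing entry is 61 − 54 = 7.
Row 6: 1 + 7 + 9 + 1 + 15 + 15 = 48, so its missing entry is 61 − 48 = 13.
Column 5: -4 + 1 − 2 + 19 + 17 + 13 = 44, so its missing entry is 61 − 44 = 17.
Row 3: 4 + 18 − 5 − 2 + 18 + 27 = 60, so its missing entry is 61 − 60 = 1.
Row 7: 17 + 9 − 2 + 17 − 1 − 7 = 33, so its missing entry is 61 − 33 = 28.

y = 1, m = 28, x = 17, k = 13, d = 7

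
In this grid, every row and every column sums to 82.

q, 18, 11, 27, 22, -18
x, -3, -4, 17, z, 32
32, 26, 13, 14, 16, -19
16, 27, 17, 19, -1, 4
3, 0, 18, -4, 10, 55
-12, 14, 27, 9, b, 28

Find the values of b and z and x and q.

Row 6 has -12 + 14 + 27 + 9 + 28 = 66; the blank must be 82 − 66 = 16.
Column 5 has 22 + 16 − 1 + 10 + 16 = 63; the blank must be 82 − 63 = 19.
Row 2 has -3 − 4 + 17 + 19 + 32 = 61; the blank must be 82 − 61 = 21.
Row 1 has 18 + 11 + 27 + 22 − 18 = 60; the blank must be 82 − 60 = 22.

b = 16, z = 19, x = 21, q = 22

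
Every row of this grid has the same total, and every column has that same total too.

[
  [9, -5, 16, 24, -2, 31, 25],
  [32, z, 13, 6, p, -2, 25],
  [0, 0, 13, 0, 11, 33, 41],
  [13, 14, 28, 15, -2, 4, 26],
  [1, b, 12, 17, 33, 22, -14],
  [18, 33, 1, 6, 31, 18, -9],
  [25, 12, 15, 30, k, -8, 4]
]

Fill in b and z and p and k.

Rows 1 and 3 both sum to 98, so that's the common total.
Row 5 has 1 + 12 + 17 + 33 + 22 − 14 = 71; the blank must be 98 − 71 = 27.
Column 2 has -5 + 0 + 14 + 27 + 33 + 12 = 81; the blank must be 98 − 81 = 17.
Row 7 has 25 + 12 + 15 + 30 − 8 + 4 = 78; the blank must be 98 − 78 = 20.
Row 2 has 32 + 17 + 13 + 6 − 2 + 25 = 91; the blank must be 98 − 91 = 7.

b = 27, z = 17, p = 7, k = 20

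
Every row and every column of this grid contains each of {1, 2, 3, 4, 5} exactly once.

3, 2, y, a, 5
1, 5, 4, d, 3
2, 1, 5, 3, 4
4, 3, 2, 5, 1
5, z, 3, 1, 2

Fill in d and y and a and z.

At (row 2, col 4): row 2 already has {1, 3, 4, 5}, so the value is 2.
Cell (1,3): column 3 already has {2, 3, 4, 5} → 1.
Cell (1,4): row 1 already has {1, 2, 3, 5} → 4.
Cell (5,2): row 5 already has {1, 2, 3, 5} → 4.

d = 2, y = 1, a = 4, z = 4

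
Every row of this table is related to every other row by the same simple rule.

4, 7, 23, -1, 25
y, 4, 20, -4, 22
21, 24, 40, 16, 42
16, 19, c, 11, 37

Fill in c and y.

The difference between any two rows is the same in every column — this is an addition table with the headers hidden.
Row 4 minus row 1 is 37 − 25 = 12, so its entry in column 3 is 23 + 12 = 35.
Row 2 minus row 1 is 22 − 25 = -3, so its entry in column 1 is 4 + (-3) = 1.

c = 35, y = 1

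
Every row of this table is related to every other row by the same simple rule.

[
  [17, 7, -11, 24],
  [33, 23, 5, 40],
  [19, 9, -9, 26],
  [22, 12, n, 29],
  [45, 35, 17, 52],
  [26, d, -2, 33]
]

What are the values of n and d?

The difference between any two rows is the same in every column — this is an addition table with the headers hidden.
Row 4 minus row 1 is 29 − 24 = 5, so its entry in column 3 is -11 + 5 = -6.
Row 6 minus row 1 is 33 − 24 = 9, so its entry in column 2 is 7 + 9 = 16.

n = -6, d = 16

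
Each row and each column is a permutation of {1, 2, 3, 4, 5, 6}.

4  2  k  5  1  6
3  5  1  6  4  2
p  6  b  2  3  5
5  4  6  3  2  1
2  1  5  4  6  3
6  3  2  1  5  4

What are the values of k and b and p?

k = 3, b = 4, p = 1

For row 1, column 3: row 1 already has {1, 2, 4, 5, 6}; that leaves 3.
For row 3, column 1: column 1 already has {2, 3, 4, 5, 6}; that leaves 1.
At (row 3, col 3): row 3 already has {1, 2, 3, 5, 6}, so the value is 4.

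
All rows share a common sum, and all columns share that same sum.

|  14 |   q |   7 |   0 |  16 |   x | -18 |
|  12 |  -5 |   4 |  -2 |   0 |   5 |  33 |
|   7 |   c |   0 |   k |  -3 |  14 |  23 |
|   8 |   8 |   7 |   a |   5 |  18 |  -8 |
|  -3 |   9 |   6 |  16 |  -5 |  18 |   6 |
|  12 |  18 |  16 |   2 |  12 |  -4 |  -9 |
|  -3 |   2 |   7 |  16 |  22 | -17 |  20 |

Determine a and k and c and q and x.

a = 9, k = 6, c = 0, q = 15, x = 13

Rows 2 and 5 both sum to 47, so that's the common total.
Row 4 has 8 + 8 + 7 + 5 + 18 − 8 = 38; the blank must be 47 − 38 = 9.
Column 4 has 0 − 2 + 9 + 16 + 2 + 16 = 41; the blank must be 47 − 41 = 6.
Row 3 has 7 + 0 + 6 − 3 + 14 + 23 = 47; the blank must be 47 − 47 = 0.
Column 2 has -5 + 0 + 8 + 9 + 18 + 2 = 32; the blank must be 47 − 32 = 15.
Row 1 has 14 + 15 + 7 + 0 + 16 − 18 = 34; the blank must be 47 − 34 = 13.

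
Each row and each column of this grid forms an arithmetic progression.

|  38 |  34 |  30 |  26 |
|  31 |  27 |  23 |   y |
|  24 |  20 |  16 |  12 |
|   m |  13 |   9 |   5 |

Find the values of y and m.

y = 19, m = 17

Along each row the entries change by -4 per step; down each column they change by -7.
Row 2: from 31 at column 1, stepping by -4 to column 4 gives 19.
Row 4: from 13 at column 2, stepping by -4 to column 1 gives 17.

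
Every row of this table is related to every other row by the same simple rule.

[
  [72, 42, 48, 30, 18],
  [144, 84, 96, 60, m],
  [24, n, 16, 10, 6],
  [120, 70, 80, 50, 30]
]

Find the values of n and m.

n = 14, m = 36

Each row is a constant multiple of every other row — this is a multiplication table with the headers hidden.
Row 3 is 16/48 = 1/3 times row 1, so its entry in column 2 is 42 × 1/3 = 14.
Row 2 is 96/48 = 2/1 times row 1, so its entry in column 5 is 18 × 2/1 = 36.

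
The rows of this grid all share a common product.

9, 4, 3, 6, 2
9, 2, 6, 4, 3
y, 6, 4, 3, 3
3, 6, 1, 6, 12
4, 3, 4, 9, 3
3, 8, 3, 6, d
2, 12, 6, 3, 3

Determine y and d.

y = 6, d = 3

Rows 4 and 5 each multiply to 1296, so every row has product 1296.
Row 3: 6×4×3×3 = 216, so the missing entry is 1296 ÷ 216 = 6.
Row 6: 3×8×3×6 = 432, so the missing entry is 1296 ÷ 432 = 3.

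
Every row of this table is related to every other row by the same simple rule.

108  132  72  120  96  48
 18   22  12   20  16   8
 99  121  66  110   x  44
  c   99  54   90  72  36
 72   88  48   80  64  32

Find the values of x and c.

x = 88, c = 81

Each row is a constant multiple of every other row — this is a multiplication table with the headers hidden.
Row 3 is 44/48 = 11/12 times row 1, so its entry in column 5 is 96 × 11/12 = 88.
Row 4 is 36/48 = 3/4 times row 1, so its entry in column 1 is 108 × 3/4 = 81.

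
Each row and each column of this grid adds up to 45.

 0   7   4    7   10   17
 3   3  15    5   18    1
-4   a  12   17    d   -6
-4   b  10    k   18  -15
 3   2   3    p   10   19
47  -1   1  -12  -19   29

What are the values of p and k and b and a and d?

The known cells in column 5 total 37, leaving 45 − 37 = 8 for the blank.
The known cells in row 3 total 27, leaving 45 − 27 = 18 for the blank.
The known cells in row 5 total 37, leaving 45 − 37 = 8 for the blank.
The known cells in column 2 total 29, leaving 45 − 29 = 16 for the blank.
The known cells in row 4 total 25, leaving 45 − 25 = 20 for the blank.

p = 8, k = 20, b = 16, a = 18, d = 8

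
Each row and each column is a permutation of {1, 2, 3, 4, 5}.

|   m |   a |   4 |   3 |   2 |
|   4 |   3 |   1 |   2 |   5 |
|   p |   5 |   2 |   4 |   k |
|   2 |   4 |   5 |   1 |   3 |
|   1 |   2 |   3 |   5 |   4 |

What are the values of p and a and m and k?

p = 3, a = 1, m = 5, k = 1

Cell (1,2): column 2 already has {2, 3, 4, 5} → 1.
Cell (3,5): column 5 already has {2, 3, 4, 5} → 1.
At (row 3, col 1): row 3 already has {1, 2, 4, 5}, so the value is 3.
Cell (1,1): row 1 already has {1, 2, 3, 4} → 5.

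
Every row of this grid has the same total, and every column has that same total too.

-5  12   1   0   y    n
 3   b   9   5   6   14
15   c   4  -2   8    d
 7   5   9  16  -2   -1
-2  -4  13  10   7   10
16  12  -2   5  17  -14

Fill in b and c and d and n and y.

Rows 4 and 5 both sum to 34, so that's the common total.
Column 5: 6 + 8 − 2 + 7 + 17 = 36, so its missing entry is 34 − 36 = -2.
Row 2: 3 + 9 + 5 + 6 + 14 = 37, so its missing entry is 34 − 37 = -3.
Column 2: 12 − 3 + 5 − 4 + 12 = 22, so its missing entry is 34 − 22 = 12.
Row 1: -5 + 12 + 1 + 0 − 2 = 6, so its missing entry is 34 − 6 = 28.
Row 3: 15 + 12 + 4 − 2 + 8 = 37, so its missing entry is 34 − 37 = -3.

b = -3, c = 12, d = -3, n = 28, y = -2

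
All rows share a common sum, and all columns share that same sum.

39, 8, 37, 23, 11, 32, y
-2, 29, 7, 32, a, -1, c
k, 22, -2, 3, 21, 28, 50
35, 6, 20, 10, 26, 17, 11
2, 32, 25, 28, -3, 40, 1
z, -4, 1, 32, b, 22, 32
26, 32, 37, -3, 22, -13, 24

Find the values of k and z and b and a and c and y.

Rows 4 and 5 both sum to 125, so that's the common total.
Row 3: 22 − 2 + 3 + 21 + 28 + 50 = 122, so its missing entry is 125 − 122 = 3.
Row 1: 39 + 8 + 37 + 23 + 11 + 32 = 150, so its missing entry is 125 − 150 = -25.
Column 1: 39 − 2 + 3 + 35 + 2 + 26 = 103, so its missing entry is 125 − 103 = 22.
Row 6: 22 − 4 + 1 + 32 + 22 + 32 = 105, so its missing entry is 125 − 105 = 20.
Column 5: 11 + 21 + 26 − 3 + 20 + 22 = 97, so its missing entry is 125 − 97 = 28.
Row 2: -2 + 29 + 7 + 32 + 28 − 1 = 93, so its missing entry is 125 − 93 = 32.

k = 3, z = 22, b = 20, a = 28, c = 32, y = -25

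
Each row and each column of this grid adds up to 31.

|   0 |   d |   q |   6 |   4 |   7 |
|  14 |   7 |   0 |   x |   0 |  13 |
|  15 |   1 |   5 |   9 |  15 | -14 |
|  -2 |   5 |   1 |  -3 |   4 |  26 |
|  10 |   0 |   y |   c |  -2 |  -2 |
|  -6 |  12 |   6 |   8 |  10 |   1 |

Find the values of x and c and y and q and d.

x = -3, c = 14, y = 11, q = 8, d = 6

Column 2: 7 + 1 + 5 + 0 + 12 = 25, so its missing entry is 31 − 25 = 6.
Row 1: 0 + 6 + 6 + 4 + 7 = 23, so its missing entry is 31 − 23 = 8.
Column 3: 8 + 0 + 5 + 1 + 6 = 20, so its missing entry is 31 − 20 = 11.
Row 5: 10 + 0 + 11 − 2 − 2 = 17, so its missing entry is 31 − 17 = 14.
Row 2: 14 + 7 + 0 + 0 + 13 = 34, so its missing entry is 31 − 34 = -3.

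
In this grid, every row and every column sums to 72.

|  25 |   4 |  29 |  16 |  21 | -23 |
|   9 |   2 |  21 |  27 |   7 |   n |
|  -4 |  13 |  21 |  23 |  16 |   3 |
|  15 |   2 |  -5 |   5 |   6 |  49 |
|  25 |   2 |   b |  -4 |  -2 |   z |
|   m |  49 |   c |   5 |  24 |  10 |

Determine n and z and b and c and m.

The known cells in row 2 total 66, leaving 72 − 66 = 6 for the blank.
The known cells in column 6 total 45, leaving 72 − 45 = 27 for the blank.
The known cells in row 5 total 48, leaving 72 − 48 = 24 for the blank.
The known cells in column 1 total 70, leaving 72 − 70 = 2 for the blank.
The known cells in row 6 total 90, leaving 72 − 90 = -18 for the blank.

n = 6, z = 27, b = 24, c = -18, m = 2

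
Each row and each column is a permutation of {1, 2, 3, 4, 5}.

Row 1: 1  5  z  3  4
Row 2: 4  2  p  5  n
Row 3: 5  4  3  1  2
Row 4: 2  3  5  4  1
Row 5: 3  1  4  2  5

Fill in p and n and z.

p = 1, n = 3, z = 2

At (row 1, col 3): row 1 already has {1, 3, 4, 5}, so the value is 2.
Cell (2,3): column 3 already has {2, 3, 4, 5} → 1.
For row 2, column 5: row 2 already has {1, 2, 4, 5}; that leaves 3.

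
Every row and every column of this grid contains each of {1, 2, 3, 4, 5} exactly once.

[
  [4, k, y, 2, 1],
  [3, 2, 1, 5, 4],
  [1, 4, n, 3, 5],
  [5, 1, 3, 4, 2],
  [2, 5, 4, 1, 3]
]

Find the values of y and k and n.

Cell (1,2): column 2 already has {1, 2, 4, 5} → 3.
For row 1, column 3: row 1 already has {1, 2, 3, 4}; that leaves 5.
Cell (3,3): row 3 already has {1, 3, 4, 5} → 2.

y = 5, k = 3, n = 2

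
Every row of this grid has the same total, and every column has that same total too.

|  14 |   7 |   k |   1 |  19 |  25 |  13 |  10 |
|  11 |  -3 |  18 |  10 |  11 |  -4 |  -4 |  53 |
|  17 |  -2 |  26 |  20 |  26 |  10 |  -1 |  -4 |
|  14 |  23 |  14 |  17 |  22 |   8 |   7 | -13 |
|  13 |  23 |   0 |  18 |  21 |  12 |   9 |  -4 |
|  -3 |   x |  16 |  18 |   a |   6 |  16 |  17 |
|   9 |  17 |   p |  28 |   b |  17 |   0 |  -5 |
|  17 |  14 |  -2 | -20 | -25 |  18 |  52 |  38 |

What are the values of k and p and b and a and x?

k = 3, p = 17, b = 9, a = 9, x = 13

Rows 2 and 3 both sum to 92, so that's the common total.
The known cells in column 2 total 79, leaving 92 − 79 = 13 for the blank.
The known cells in row 6 total 83, leaving 92 − 83 = 9 for the blank.
The known cells in column 5 total 83, leaving 92 − 83 = 9 for the blank.
The known cells in row 7 total 75, leaving 92 − 75 = 17 for the blank.
The known cells in row 1 total 89, leaving 92 − 89 = 3 for the blank.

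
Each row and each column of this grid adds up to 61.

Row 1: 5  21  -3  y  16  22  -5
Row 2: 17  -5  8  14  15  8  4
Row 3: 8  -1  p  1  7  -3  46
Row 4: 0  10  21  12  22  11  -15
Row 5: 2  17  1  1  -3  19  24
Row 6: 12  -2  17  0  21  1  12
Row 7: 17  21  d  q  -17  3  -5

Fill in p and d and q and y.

The known cells in row 1 total 56, leaving 61 − 56 = 5 for the blank.
The known cells in column 4 total 33, leaving 61 − 33 = 28 for the blank.
The known cells in row 7 total 47, leaving 61 − 47 = 14 for the blank.
The known cells in row 3 total 58, leaving 61 − 58 = 3 for the blank.

p = 3, d = 14, q = 28, y = 5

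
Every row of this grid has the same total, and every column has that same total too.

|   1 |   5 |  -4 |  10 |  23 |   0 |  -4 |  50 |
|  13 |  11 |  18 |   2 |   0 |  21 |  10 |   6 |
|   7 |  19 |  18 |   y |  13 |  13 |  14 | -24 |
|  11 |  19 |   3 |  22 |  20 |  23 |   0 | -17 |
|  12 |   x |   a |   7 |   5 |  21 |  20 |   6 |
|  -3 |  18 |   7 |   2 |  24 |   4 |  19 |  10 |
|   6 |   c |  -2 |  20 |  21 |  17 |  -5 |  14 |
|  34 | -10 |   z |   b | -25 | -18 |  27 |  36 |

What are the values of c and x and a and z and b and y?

c = 10, x = 9, a = 1, z = 40, b = -3, y = 21

Rows 1 and 2 both sum to 81, so that's the common total.
Row 7 has 6 − 2 + 20 + 21 + 17 − 5 + 14 = 71; the blank must be 81 − 71 = 10.
Row 3 has 7 + 19 + 18 + 13 + 13 + 14 − 24 = 60; the blank must be 81 − 60 = 21.
Column 4 has 10 + 2 + 21 + 22 + 7 + 2 + 20 = 84; the blank must be 81 − 84 = -3.
Row 8 has 34 − 10 − 3 − 25 − 18 + 27 + 36 = 41; the blank must be 81 − 41 = 40.
Column 3 has -4 + 18 + 18 + 3 + 7 − 2 + 40 = 80; the blank must be 81 − 80 = 1.
Row 5 has 12 + 1 + 7 + 5 + 21 + 20 + 6 = 72; the blank must be 81 − 72 = 9.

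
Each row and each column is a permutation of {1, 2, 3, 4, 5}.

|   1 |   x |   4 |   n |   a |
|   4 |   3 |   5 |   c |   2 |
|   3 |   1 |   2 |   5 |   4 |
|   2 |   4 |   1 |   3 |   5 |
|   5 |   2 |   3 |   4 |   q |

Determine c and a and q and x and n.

c = 1, a = 3, q = 1, x = 5, n = 2

Cell (5,5): row 5 already has {2, 3, 4, 5} → 1.
At (row 1, col 2): column 2 already has {1, 2, 3, 4}, so the value is 5.
Cell (1,5): column 5 already has {1, 2, 4, 5} → 3.
Cell (1,4): row 1 already has {1, 3, 4, 5} → 2.
Cell (2,4): row 2 already has {2, 3, 4, 5} → 1.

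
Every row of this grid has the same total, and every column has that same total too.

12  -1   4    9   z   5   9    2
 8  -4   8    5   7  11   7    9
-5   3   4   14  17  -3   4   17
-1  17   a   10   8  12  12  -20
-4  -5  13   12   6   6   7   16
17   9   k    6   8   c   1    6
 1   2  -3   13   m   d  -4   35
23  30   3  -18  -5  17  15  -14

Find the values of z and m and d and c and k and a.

z = 11, m = -1, d = 8, c = -5, k = 9, a = 13

Rows 2 and 3 both sum to 51, so that's the common total.
Row 1 has 12 − 1 + 4 + 9 + 5 + 9 + 2 = 40; the blank must be 51 − 40 = 11.
Column 5 has 11 + 7 + 17 + 8 + 6 + 8 − 5 = 52; the blank must be 51 − 52 = -1.
Row 7 has 1 + 2 − 3 + 13 − 1 − 4 + 35 = 43; the blank must be 51 − 43 = 8.
Column 6 has 5 + 11 − 3 + 12 + 6 + 8 + 17 = 56; the blank must be 51 − 56 = -5.
Row 4 has -1 + 17 + 10 + 8 + 12 + 12 − 20 = 38; the blank must be 51 − 38 = 13.
Row 6 has 17 + 9 + 6 + 8 − 5 + 1 + 6 = 42; the blank must be 51 − 42 = 9.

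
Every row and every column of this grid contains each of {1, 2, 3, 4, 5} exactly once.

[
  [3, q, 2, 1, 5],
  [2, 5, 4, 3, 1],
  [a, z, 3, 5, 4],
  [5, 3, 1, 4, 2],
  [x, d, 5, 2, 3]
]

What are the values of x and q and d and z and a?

At (row 1, col 2): row 1 already has {1, 2, 3, 5}, so the value is 4.
At (row 3, col 1): row 3 is missing {1, 2} and column 1 is missing {1, 4}, so the value is 1.
Cell (5,1): column 1 already has {1, 2, 3, 5} → 4.
At (row 3, col 2): row 3 already has {1, 3, 4, 5}, so the value is 2.
At (row 5, col 2): row 5 already has {2, 3, 4, 5}, so the value is 1.

x = 4, q = 4, d = 1, z = 2, a = 1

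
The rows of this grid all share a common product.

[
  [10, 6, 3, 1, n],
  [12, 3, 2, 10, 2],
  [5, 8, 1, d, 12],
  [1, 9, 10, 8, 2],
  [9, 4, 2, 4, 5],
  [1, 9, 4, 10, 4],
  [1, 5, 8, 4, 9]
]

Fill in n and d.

Rows 6 and 7 each multiply to 1440, so every row has product 1440.
Row 1: 10×6×3×1 = 180, so the missing entry is 1440 ÷ 180 = 8.
Row 3: 5×8×1×12 = 480, so the missing entry is 1440 ÷ 480 = 3.

n = 8, d = 3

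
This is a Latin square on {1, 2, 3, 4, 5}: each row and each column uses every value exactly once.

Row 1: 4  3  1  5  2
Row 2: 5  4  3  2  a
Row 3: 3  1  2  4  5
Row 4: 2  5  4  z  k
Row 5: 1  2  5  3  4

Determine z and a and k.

For row 4, column 4: column 4 already has {2, 3, 4, 5}; that leaves 1.
For row 4, column 5: row 4 already has {1, 2, 4, 5}; that leaves 3.
For row 2, column 5: row 2 already has {2, 3, 4, 5}; that leaves 1.

z = 1, a = 1, k = 3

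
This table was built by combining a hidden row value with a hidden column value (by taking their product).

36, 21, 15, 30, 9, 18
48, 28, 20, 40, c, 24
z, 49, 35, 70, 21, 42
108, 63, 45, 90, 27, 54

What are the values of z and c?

z = 84, c = 12

Each row is a constant multiple of every other row — this is a multiplication table with the headers hidden.
Row 3 is 35/15 = 7/3 times row 1, so its entry in column 1 is 36 × 7/3 = 84.
Row 2 is 20/15 = 4/3 times row 1, so its entry in column 5 is 9 × 4/3 = 12.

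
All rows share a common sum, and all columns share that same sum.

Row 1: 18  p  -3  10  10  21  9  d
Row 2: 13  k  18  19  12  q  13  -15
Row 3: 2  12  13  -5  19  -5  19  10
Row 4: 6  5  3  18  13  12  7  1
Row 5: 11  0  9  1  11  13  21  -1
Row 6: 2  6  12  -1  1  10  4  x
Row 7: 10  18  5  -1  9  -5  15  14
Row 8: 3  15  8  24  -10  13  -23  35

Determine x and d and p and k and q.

x = 31, d = -10, p = 10, k = -1, q = 6

Rows 3 and 4 both sum to 65, so that's the common total.
Column 6 has 21 − 5 + 12 + 13 + 10 − 5 + 13 = 59; the blank must be 65 − 59 = 6.
Row 2 has 13 + 18 + 19 + 12 + 6 + 13 − 15 = 66; the blank must be 65 − 66 = -1.
Column 2 has -1 + 12 + 5 + 0 + 6 + 18 + 15 = 55; the blank must be 65 − 55 = 10.
Row 1 has 18 + 10 − 3 + 10 + 10 + 21 + 9 = 75; the blank must be 65 − 75 = -10.
Row 6 has 2 + 6 + 12 − 1 + 1 + 10 + 4 = 34; the blank must be 65 − 34 = 31.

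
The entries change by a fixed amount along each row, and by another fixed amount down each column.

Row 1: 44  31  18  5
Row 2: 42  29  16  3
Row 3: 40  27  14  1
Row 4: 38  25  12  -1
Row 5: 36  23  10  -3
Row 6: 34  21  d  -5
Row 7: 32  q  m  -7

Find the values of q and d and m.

Along each row the entries change by -13 per step; down each column they change by -2.
Row 7: from 32 at column 1, stepping by -13 to column 2 gives 19.
Row 6: from 34 at column 1, stepping by -13 to column 3 gives 8.
Row 7: from 32 at column 1, stepping by -13 to column 3 gives 6.

q = 19, d = 8, m = 6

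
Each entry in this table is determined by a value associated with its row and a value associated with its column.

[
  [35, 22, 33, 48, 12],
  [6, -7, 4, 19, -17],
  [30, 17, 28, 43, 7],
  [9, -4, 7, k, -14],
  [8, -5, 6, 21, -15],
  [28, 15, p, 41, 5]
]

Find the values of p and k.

p = 26, k = 22

The difference between any two rows is the same in every column — this is an addition table with the headers hidden.
Row 6 minus row 1 is 5 − 12 = -7, so its entry in column 3 is 33 + (-7) = 26.
Row 4 minus row 1 is -14 − 12 = -26, so its entry in column 4 is 48 + (-26) = 22.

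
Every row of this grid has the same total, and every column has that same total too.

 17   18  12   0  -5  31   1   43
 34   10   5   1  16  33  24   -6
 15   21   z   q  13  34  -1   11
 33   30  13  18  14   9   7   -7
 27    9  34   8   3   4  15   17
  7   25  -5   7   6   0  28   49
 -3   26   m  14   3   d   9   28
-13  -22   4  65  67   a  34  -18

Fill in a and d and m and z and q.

Rows 1 and 2 both sum to 117, so that's the common total.
The known cells in column 4 total 113, leaving 117 − 113 = 4 for the blank.
The known cells in row 3 total 97, leaving 117 − 97 = 20 for the blank.
The known cells in column 3 total 83, leaving 117 − 83 = 34 for the blank.
The known cells in row 7 total 111, leaving 117 − 111 = 6 for the blank.
The known cells in row 8 total 117, leaving 117 − 117 = 0 for the blank.

a = 0, d = 6, m = 34, z = 20, q = 4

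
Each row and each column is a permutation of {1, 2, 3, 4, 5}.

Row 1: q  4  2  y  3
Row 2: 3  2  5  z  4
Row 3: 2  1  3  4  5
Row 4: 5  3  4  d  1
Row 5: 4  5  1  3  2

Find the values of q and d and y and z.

q = 1, d = 2, y = 5, z = 1

For row 2, column 4: row 2 already has {2, 3, 4, 5}; that leaves 1.
At (row 4, col 4): row 4 already has {1, 3, 4, 5}, so the value is 2.
At (row 1, col 4): column 4 already has {1, 2, 3, 4}, so the value is 5.
At (row 1, col 1): row 1 already has {2, 3, 4, 5}, so the value is 1.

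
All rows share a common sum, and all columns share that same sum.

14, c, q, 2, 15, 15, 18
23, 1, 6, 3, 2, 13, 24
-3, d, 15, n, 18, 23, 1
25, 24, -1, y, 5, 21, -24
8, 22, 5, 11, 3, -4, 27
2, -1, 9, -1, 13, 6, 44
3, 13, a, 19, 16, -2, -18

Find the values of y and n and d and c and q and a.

Rows 2 and 5 both sum to 72, so that's the common total.
The known cells in row 7 total 31, leaving 72 − 31 = 41 for the blank.
The known cells in column 3 total 75, leaving 72 − 75 = -3 for the blank.
The known cells in row 1 total 61, leaving 72 − 61 = 11 for the blank.
The known cells in column 2 total 70, leaving 72 − 70 = 2 for the blank.
The known cells in row 3 total 56, leaving 72 − 56 = 16 for the blank.
The known cells in row 4 total 50, leaving 72 − 50 = 22 for the blank.

y = 22, n = 16, d = 2, c = 11, q = -3, a = 41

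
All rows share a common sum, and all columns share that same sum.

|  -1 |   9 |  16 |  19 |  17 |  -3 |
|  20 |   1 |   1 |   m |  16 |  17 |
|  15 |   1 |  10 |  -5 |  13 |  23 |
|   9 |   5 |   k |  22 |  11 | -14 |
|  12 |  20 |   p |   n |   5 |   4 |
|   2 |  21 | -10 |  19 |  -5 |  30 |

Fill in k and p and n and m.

k = 24, p = 16, n = 0, m = 2

Rows 1 and 3 both sum to 57, so that's the common total.
The known cells in row 4 total 33, leaving 57 − 33 = 24 for the blank.
The known cells in row 2 total 55, leaving 57 − 55 = 2 for the blank.
The known cells in column 3 total 41, leaving 57 − 41 = 16 for the blank.
The known cells in row 5 total 57, leaving 57 − 57 = 0 for the blank.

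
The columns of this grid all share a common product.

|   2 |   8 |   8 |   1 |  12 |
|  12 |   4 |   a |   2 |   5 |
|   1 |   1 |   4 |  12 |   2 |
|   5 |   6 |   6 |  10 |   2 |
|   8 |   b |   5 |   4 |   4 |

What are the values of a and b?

Columns 1 and 4 each multiply to 960, so every column has product 960.
Column 3: 8×4×6×5 = 960, so the missing entry is 960 ÷ 960 = 1.
Column 2: 8×4×1×6 = 192, so the missing entry is 960 ÷ 192 = 5.

a = 1, b = 5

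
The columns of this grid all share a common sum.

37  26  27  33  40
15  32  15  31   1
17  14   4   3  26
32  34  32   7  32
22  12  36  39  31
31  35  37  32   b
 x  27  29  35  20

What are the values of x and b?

Column 2 sums to 180 and so does column 4; that's the common total.
In column 1 the known cells total 154, leaving 180 − 154 = 26.
In column 5 the known cells total 150, leaving 180 − 150 = 30.

x = 26, b = 30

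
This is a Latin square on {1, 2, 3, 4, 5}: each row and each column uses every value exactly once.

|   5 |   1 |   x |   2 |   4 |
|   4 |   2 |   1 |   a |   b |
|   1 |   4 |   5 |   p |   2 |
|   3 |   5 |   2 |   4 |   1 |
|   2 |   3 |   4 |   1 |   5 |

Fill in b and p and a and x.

b = 3, p = 3, a = 5, x = 3

For row 3, column 4: row 3 already has {1, 2, 4, 5}; that leaves 3.
For row 1, column 3: row 1 already has {1, 2, 4, 5}; that leaves 3.
For row 2, column 4: column 4 already has {1, 2, 3, 4}; that leaves 5.
For row 2, column 5: row 2 already has {1, 2, 4, 5}; that leaves 3.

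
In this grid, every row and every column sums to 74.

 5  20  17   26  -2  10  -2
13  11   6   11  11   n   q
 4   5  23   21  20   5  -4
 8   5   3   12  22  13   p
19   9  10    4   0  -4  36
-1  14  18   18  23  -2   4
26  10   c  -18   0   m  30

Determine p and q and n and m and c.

p = 11, q = -1, n = 23, m = 29, c = -3

The known cells in column 3 total 77, leaving 74 − 77 = -3 for the blank.
The known cells in row 7 total 45, leaving 74 − 45 = 29 for the blank.
The known cells in column 6 total 51, leaving 74 − 51 = 23 for the blank.
The known cells in row 4 total 63, leaving 74 − 63 = 11 for the blank.
The known cells in row 2 total 75, leaving 74 − 75 = -1 for the blank.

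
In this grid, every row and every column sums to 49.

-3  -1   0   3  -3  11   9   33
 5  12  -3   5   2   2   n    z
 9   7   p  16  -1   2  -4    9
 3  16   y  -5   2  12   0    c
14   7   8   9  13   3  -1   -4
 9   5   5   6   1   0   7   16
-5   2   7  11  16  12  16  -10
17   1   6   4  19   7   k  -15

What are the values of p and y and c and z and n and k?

Row 8: 17 + 1 + 6 + 4 + 19 + 7 − 15 = 39, so its missing entry is 49 − 39 = 10.
Row 3: 9 + 7 + 16 − 1 + 2 − 4 + 9 = 38, so its missing entry is 49 − 38 = 11.
Column 7: 9 − 4 + 0 − 1 + 7 + 16 + 10 = 37, so its missing entry is 49 − 37 = 12.
Row 2: 5 + 12 − 3 + 5 + 2 + 2 + 12 = 35, so its missing entry is 49 − 35 = 14.
Column 8: 33 + 14 + 9 − 4 + 16 − 10 − 15 = 43, so its missing entry is 49 − 43 = 6.
Row 4: 3 + 16 − 5 + 2 + 12 + 0 + 6 = 34, so its missing entry is 49 − 34 = 15.

p = 11, y = 15, c = 6, z = 14, n = 12, k = 10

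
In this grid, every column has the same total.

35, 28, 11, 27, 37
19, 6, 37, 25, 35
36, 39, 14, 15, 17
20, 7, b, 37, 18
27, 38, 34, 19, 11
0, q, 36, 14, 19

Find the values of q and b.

Column 1 sums to 137 and so does column 5; that's the common total.
In column 2 the known cells total 118, leaving 137 − 118 = 19.
In column 3 the known cells total 132, leaving 137 − 132 = 5.

q = 19, b = 5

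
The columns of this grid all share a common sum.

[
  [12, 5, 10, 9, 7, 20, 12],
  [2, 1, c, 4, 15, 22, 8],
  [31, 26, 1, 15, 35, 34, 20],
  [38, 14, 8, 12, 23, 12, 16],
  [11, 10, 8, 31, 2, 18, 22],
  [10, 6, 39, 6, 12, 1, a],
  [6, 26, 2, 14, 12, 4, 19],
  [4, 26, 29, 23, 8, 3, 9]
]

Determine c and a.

The complete columns each total 114.
Column 3 is missing 114 − 97 = 17 (since 10 + 1 + 8 + 8 + 39 + 2 + 29 = 97).
Column 7 is missing 114 − 106 = 8 (since 12 + 8 + 20 + 16 + 22 + 19 + 9 = 106).

c = 17, a = 8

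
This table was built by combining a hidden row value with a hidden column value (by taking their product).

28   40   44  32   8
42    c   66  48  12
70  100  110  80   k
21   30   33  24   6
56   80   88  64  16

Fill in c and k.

c = 60, k = 20

Each row is a constant multiple of every other row — this is a multiplication table with the headers hidden.
Row 2 is 66/44 = 3/2 times row 1, so its entry in column 2 is 40 × 3/2 = 60.
Row 3 is 110/44 = 5/2 times row 1, so its entry in column 5 is 8 × 5/2 = 20.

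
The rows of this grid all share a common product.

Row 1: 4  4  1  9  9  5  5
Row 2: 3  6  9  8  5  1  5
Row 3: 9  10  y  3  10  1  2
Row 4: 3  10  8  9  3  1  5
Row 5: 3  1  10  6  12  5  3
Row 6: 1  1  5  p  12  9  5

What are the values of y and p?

Rows 4 and 5 each multiply to 32400, so every row has product 32400.
Row 3: 9×10×3×10×1×2 = 5400, so the missing entry is 32400 ÷ 5400 = 6.
Row 6: 1×1×5×12×9×5 = 2700, so the missing entry is 32400 ÷ 2700 = 12.

y = 6, p = 12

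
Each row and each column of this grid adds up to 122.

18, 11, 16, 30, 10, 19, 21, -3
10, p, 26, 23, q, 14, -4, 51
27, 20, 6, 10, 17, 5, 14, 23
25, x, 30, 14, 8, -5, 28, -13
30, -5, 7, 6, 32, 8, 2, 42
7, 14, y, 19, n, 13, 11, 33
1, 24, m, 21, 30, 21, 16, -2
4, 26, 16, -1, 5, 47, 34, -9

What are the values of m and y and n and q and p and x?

The known cells in row 7 total 111, leaving 122 − 111 = 11 for the blank.
The known cells in row 4 total 87, leaving 122 − 87 = 35 for the blank.
The known cells in column 2 total 125, leaving 122 − 125 = -3 for the blank.
The known cells in row 2 total 117, leaving 122 − 117 = 5 for the blank.
The known cells in column 5 total 107, leaving 122 − 107 = 15 for the blank.
The known cells in row 6 total 112, leaving 122 − 112 = 10 for the blank.

m = 11, y = 10, n = 15, q = 5, p = -3, x = 35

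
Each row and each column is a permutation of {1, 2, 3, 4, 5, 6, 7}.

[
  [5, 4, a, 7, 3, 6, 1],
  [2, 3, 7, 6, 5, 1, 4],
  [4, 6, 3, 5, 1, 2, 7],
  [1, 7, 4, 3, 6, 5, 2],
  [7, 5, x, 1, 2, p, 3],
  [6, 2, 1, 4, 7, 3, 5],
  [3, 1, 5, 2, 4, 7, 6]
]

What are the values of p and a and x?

p = 4, a = 2, x = 6

At (row 5, col 6): column 6 already has {1, 2, 3, 5, 6, 7}, so the value is 4.
At (row 5, col 3): row 5 already has {1, 2, 3, 4, 5, 7}, so the value is 6.
For row 1, column 3: row 1 already has {1, 3, 4, 5, 6, 7}; that leaves 2.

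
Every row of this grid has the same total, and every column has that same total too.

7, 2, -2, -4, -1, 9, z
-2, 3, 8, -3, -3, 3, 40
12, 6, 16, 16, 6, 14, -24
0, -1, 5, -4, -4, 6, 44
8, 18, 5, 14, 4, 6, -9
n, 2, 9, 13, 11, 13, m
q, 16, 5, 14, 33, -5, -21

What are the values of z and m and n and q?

Rows 2 and 3 both sum to 46, so that's the common total.
Row 7: 16 + 5 + 14 + 33 − 5 − 21 = 42, so its missing entry is 46 − 42 = 4.
Column 1: 7 − 2 + 12 + 0 + 8 + 4 = 29, so its missing entry is 46 − 29 = 17.
Row 6: 17 + 2 + 9 + 13 + 11 + 13 = 65, so its missing entry is 46 − 65 = -19.
Row 1: 7 + 2 − 2 − 4 − 1 + 9 = 11, so its missing entry is 46 − 11 = 35.

z = 35, m = -19, n = 17, q = 4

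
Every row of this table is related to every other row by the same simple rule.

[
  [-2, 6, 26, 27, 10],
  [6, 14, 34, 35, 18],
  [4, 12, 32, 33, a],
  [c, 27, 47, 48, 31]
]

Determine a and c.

a = 16, c = 19

The difference between any two rows is the same in every column — this is an addition table with the headers hidden.
Row 3 minus row 1 is 32 − 26 = 6, so its entry in column 5 is 10 + 6 = 16.
Row 4 minus row 1 is 47 − 26 = 21, so its entry in column 1 is -2 + 21 = 19.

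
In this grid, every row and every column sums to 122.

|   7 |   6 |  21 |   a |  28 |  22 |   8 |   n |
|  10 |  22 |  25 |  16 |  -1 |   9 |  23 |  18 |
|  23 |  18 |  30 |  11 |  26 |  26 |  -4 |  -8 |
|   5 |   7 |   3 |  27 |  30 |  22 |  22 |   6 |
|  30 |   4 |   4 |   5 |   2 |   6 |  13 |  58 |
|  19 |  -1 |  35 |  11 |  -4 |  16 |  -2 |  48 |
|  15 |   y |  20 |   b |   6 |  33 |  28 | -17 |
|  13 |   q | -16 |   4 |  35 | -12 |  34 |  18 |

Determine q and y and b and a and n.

Column 8 has 18 − 8 + 6 + 58 + 48 − 17 + 18 = 123; the blank must be 122 − 123 = -1.
Row 8 has 13 − 16 + 4 + 35 − 12 + 34 + 18 = 76; the blank must be 122 − 76 = 46.
Column 2 has 6 + 22 + 18 + 7 + 4 − 1 + 46 = 102; the blank must be 122 − 102 = 20.
Row 1 has 7 + 6 + 21 + 28 + 22 + 8 − 1 = 91; the blank must be 122 − 91 = 31.
Row 7 has 15 + 20 + 20 + 6 + 33 + 28 − 17 = 105; the blank must be 122 − 105 = 17.

q = 46, y = 20, b = 17, a = 31, n = -1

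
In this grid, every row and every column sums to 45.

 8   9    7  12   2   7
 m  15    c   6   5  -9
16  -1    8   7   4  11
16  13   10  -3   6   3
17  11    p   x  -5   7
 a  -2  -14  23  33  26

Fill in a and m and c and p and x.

The known cells in column 4 total 45, leaving 45 − 45 = 0 for the blank.
The known cells in row 5 total 30, leaving 45 − 30 = 15 for the blank.
The known cells in column 3 total 26, leaving 45 − 26 = 19 for the blank.
The known cells in row 6 total 66, leaving 45 − 66 = -21 for the blank.
The known cells in row 2 total 36, leaving 45 − 36 = 9 for the blank.

a = -21, m = 9, c = 19, p = 15, x = 0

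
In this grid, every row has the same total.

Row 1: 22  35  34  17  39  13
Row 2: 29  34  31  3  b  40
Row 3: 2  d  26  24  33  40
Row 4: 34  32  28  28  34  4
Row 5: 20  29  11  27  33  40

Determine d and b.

d = 35, b = 23

Rows 1 and 5 both add up to 160, so every row sums to 160.
Row 3: 2 + 26 + 24 + 33 + 40 = 125, so the missing entry is 160 − 125 = 35.
Row 2: 29 + 34 + 31 + 3 + 40 = 137, so the missing entry is 160 − 137 = 23.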